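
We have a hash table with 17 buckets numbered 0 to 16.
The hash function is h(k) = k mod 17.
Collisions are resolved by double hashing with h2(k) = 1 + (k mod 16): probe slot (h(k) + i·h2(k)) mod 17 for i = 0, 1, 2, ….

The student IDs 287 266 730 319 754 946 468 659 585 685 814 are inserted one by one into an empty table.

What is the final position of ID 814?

287: h=15 → slot 15
266: h=11 → slot 11
730: h=16 → slot 16
319: h=13 → slot 13
754: h=6 → slot 6
946: h=11, h2=3, probe 11,14 → slot 14
468: h=9 → slot 9
659: h=13, h2=4, probe 13,0 → slot 0
585: h=7 → slot 7
685: h=5 → slot 5
814: h=15, h2=15, probe 15,13,11,9,7,5,3 → slot 3
Table: [659, -, -, 814, -, 685, 754, 585, -, 468, -, 266, -, 319, 946, 287, 730]

3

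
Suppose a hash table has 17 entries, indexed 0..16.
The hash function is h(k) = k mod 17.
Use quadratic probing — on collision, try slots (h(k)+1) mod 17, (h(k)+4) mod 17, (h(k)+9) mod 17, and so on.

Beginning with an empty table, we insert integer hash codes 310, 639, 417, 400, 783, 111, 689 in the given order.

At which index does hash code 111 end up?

Insert 310: h=4, slot 4 empty → index 4.
Insert 639: h=10, slot 10 empty → index 10.
Insert 417: h=9, slot 9 empty → index 9.
Insert 400: h=9, slots 9,10 occupied → index 13.
Insert 783: h=1, slot 1 empty → index 1.
Insert 111: h=9, slots 9,10,13,1 occupied → index 8.
Insert 689: h=9, slots 9,10,13,1,8 occupied → index 0.
Table: [689, 783, ∅, ∅, 310, ∅, ∅, ∅, 111, 417, 639, ∅, ∅, 400, ∅, ∅, ∅]

8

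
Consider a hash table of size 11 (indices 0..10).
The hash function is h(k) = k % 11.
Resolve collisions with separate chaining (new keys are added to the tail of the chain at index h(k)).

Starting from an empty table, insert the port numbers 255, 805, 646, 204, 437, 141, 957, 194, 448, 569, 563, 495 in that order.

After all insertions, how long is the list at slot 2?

3

Insert 255: h=2, bucket 2 empty → new chain.
Insert 805: h=2, bucket 2 nonempty → append to chain.
Insert 646: h=8, bucket 8 empty → new chain.
Insert 204: h=6, bucket 6 empty → new chain.
Insert 437: h=8, bucket 8 nonempty → append to chain.
Insert 141: h=9, bucket 9 empty → new chain.
Insert 957: h=0, bucket 0 empty → new chain.
Insert 194: h=7, bucket 7 empty → new chain.
Insert 448: h=8, bucket 8 nonempty → append to chain.
Insert 569: h=8, bucket 8 nonempty → append to chain.
Insert 563: h=2, bucket 2 nonempty → append to chain.
Insert 495: h=0, bucket 0 nonempty → append to chain.
Final buckets:
0: 957 -> 495
1: ∅
2: 255 -> 805 -> 563
3: ∅
4: ∅
5: ∅
6: 204
7: 194
8: 646 -> 437 -> 448 -> 569
9: 141
10: ∅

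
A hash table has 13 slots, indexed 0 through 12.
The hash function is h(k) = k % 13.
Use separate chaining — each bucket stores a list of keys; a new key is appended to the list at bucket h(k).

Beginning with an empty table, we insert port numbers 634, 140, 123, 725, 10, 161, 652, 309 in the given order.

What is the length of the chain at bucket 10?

634 → bucket 10
140 → bucket 10 (collision)
123 → bucket 6
725 → bucket 10 (collision)
10 → bucket 10 (collision)
161 → bucket 5
652 → bucket 2
309 → bucket 10 (collision)
Final buckets:
0: ∅
1: ∅
2: 652
3: ∅
4: ∅
5: 161
6: 123
7: ∅
8: ∅
9: ∅
10: 634 -> 140 -> 725 -> 10 -> 309
11: ∅
12: ∅

5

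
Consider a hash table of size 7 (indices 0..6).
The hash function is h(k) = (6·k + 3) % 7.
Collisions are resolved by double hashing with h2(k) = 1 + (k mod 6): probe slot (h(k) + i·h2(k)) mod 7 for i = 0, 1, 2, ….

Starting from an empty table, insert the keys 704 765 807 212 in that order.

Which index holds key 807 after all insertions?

Insert 704: h=6, slot 6 empty -> index 6.
Insert 765: h=1, slot 1 empty -> index 1.
Insert 807: h=1, h2=4, slot 1 occupied -> index 5.
Insert 212: h=1, h2=3, slot 1 occupied -> index 4.
Table: [—, 765, —, —, 212, 807, 704]

5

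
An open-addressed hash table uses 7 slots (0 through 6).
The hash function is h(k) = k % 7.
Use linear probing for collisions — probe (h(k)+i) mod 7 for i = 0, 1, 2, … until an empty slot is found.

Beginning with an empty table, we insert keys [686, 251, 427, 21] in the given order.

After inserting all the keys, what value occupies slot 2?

686: h=0 => slot 0
251: h=6 => slot 6
427: h=0, probe 0,1 => slot 1
21: h=0, probe 0,1,2 => slot 2
Table: [686, 427, 21, ∅, ∅, ∅, 251]

21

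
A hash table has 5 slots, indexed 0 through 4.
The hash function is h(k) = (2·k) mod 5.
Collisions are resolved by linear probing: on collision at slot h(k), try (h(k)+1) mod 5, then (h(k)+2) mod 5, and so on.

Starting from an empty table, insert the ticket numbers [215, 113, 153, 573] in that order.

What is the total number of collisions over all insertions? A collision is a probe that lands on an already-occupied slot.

215: h=0 => slot 0
113: h=1 => slot 1
153: h=1, probe 1,2 => slot 2
573: h=1, probe 1,2,3 => slot 3
Table: [215, 113, 153, 573, -]

3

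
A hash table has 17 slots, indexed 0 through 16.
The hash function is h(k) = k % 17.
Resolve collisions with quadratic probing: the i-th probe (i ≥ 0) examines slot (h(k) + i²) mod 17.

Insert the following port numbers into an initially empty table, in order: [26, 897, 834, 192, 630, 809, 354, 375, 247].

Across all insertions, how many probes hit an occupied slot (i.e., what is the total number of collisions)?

26: h=9 -> slot 9
897: h=13 -> slot 13
834: h=1 -> slot 1
192: h=5 -> slot 5
630: h=1, probe 1,2 -> slot 2
809: h=10 -> slot 10
354: h=14 -> slot 14
375: h=1, probe 1,2,5,10,0 -> slot 0
247: h=9, probe 9,10,13,1,8 -> slot 8
Table: [375, 834, 630, -, -, 192, -, -, 247, 26, 809, -, -, 897, 354, -, -]

9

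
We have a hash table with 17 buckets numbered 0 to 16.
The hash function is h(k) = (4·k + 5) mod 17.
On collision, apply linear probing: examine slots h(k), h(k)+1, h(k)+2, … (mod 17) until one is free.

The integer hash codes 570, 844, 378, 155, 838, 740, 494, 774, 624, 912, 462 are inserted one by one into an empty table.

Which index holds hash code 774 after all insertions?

570 hashes to 7; slot 7 is free -> place at 7.
844 hashes to 15; slot 15 is free -> place at 15.
378 hashes to 4; slot 4 is free -> place at 4.
155 hashes to 13; slot 13 is free -> place at 13.
838 hashes to 8; slot 8 is free -> place at 8.
740 hashes to 7; 7,8 taken -> place at 9.
494 hashes to 9; 9 taken -> place at 10.
774 hashes to 7; 7,8,9,10 taken -> place at 11.
624 hashes to 2; slot 2 is free -> place at 2.
912 hashes to 15; 15 taken -> place at 16.
462 hashes to 0; slot 0 is free -> place at 0.
Table: [462, _, 624, _, 378, _, _, 570, 838, 740, 494, 774, _, 155, _, 844, 912]

11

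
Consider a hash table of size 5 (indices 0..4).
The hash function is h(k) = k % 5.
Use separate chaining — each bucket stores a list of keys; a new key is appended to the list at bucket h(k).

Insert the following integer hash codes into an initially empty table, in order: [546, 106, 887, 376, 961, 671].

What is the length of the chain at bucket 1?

5

Insert 546: h=1, bucket 1 empty -> new chain.
Insert 106: h=1, bucket 1 nonempty -> append to chain.
Insert 887: h=2, bucket 2 empty -> new chain.
Insert 376: h=1, bucket 1 nonempty -> append to chain.
Insert 961: h=1, bucket 1 nonempty -> append to chain.
Insert 671: h=1, bucket 1 nonempty -> append to chain.
Final buckets:
0: -
1: 546 -> 106 -> 376 -> 961 -> 671
2: 887
3: -
4: -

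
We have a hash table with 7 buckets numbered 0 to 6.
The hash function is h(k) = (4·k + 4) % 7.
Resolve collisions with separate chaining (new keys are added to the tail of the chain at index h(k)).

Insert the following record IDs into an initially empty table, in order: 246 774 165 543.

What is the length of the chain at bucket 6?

3

Insert 246: h=1, bucket 1 empty → new chain.
Insert 774: h=6, bucket 6 empty → new chain.
Insert 165: h=6, bucket 6 nonempty → append to chain.
Insert 543: h=6, bucket 6 nonempty → append to chain.
Final buckets:
0: .
1: 246
2: .
3: .
4: .
5: .
6: 774 -> 165 -> 543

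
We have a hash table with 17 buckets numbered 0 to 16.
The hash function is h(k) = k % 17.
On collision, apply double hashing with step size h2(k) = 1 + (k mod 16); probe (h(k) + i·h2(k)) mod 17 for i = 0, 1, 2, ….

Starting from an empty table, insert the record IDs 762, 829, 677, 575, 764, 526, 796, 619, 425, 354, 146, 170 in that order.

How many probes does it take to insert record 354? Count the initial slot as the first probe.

Insert 762: h=14, slot 14 empty -> index 14.
Insert 829: h=13, slot 13 empty -> index 13.
Insert 677: h=14, h2=6, slot 14 occupied -> index 3.
Insert 575: h=14, h2=16, slots 14,13 occupied -> index 12.
Insert 764: h=16, slot 16 empty -> index 16.
Insert 526: h=16, h2=15, slots 16,14,12 occupied -> index 10.
Insert 796: h=14, h2=13, slots 14,10 occupied -> index 6.
Insert 619: h=7, slot 7 empty -> index 7.
Insert 425: h=0, slot 0 empty -> index 0.
Insert 354: h=14, h2=3, slots 14,0,3,6 occupied -> index 9.
Insert 146: h=10, h2=3, slots 10,13,16 occupied -> index 2.
Insert 170: h=0, h2=11, slot 0 occupied -> index 11.
Table: [425, _, 146, 677, _, _, 796, 619, _, 354, 526, 170, 575, 829, 762, _, 764]

5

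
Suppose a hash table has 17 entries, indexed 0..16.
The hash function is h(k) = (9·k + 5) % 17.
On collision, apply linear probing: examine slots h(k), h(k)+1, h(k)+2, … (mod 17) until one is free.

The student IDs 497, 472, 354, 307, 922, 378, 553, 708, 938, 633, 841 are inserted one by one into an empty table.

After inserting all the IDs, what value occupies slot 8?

Insert 497: h=7, slot 7 empty => index 7.
Insert 472: h=3, slot 3 empty => index 3.
Insert 354: h=12, slot 12 empty => index 12.
Insert 307: h=14, slot 14 empty => index 14.
Insert 922: h=7, slot 7 occupied => index 8.
Insert 378: h=7, slots 7,8 occupied => index 9.
Insert 553: h=1, slot 1 empty => index 1.
Insert 708: h=2, slot 2 empty => index 2.
Insert 938: h=15, slot 15 empty => index 15.
Insert 633: h=7, slots 7,8,9 occupied => index 10.
Insert 841: h=9, slots 9,10 occupied => index 11.
Table: [∅, 553, 708, 472, ∅, ∅, ∅, 497, 922, 378, 633, 841, 354, ∅, 307, 938, ∅]

922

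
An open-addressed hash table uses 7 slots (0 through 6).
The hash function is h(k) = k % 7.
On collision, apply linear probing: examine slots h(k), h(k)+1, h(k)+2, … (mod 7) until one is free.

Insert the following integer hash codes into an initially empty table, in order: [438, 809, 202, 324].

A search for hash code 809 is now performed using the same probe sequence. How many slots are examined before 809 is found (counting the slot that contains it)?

438: h=4 → slot 4
809: h=4, probe 4,5 → slot 5
202: h=6 → slot 6
324: h=2 → slot 2
Table: [—, —, 324, —, 438, 809, 202]
Lookup 809: h=4, probe 4,5 → found at 5.

2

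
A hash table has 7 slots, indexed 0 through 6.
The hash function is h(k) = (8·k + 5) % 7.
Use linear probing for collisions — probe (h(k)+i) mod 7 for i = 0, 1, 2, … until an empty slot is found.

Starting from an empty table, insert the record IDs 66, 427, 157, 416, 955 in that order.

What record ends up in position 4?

Insert 66: h=1, slot 1 empty → index 1.
Insert 427: h=5, slot 5 empty → index 5.
Insert 157: h=1, slot 1 occupied → index 2.
Insert 416: h=1, slots 1,2 occupied → index 3.
Insert 955: h=1, slots 1,2,3 occupied → index 4.
Table: [∅, 66, 157, 416, 955, 427, ∅]

955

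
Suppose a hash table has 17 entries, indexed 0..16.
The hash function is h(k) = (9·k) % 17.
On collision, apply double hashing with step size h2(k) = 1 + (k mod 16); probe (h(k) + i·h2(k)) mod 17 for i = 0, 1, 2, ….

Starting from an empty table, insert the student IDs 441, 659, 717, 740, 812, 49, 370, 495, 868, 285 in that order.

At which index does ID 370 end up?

1

441: h=8 -> slot 8
659: h=15 -> slot 15
717: h=10 -> slot 10
740: h=13 -> slot 13
812: h=15, h2=13, probe 15,11 -> slot 11
49: h=16 -> slot 16
370: h=15, h2=3, probe 15,1 -> slot 1
495: h=1, h2=16, probe 1,0 -> slot 0
868: h=9 -> slot 9
285: h=15, h2=14, probe 15,12 -> slot 12
Table: [495, 370, -, -, -, -, -, -, 441, 868, 717, 812, 285, 740, -, 659, 49]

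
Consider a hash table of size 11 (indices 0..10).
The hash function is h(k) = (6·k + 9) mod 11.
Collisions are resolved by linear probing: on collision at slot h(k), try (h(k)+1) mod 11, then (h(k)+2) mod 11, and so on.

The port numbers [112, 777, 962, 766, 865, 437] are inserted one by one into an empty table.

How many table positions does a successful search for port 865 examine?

Insert 112: h=10, slot 10 empty => index 10.
Insert 777: h=7, slot 7 empty => index 7.
Insert 962: h=6, slot 6 empty => index 6.
Insert 766: h=7, slot 7 occupied => index 8.
Insert 865: h=7, slots 7,8 occupied => index 9.
Insert 437: h=2, slot 2 empty => index 2.
Table: [∅, ∅, 437, ∅, ∅, ∅, 962, 777, 766, 865, 112]
Lookup 865: h=7, probe 7,8,9 → found at 9.

3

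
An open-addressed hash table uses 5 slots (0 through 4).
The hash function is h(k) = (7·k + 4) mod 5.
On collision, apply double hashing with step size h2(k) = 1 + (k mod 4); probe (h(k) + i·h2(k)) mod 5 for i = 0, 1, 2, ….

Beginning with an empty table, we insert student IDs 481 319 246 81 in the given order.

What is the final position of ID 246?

481 hashes to 1; slot 1 is free → place at 1.
319 hashes to 2; slot 2 is free → place at 2.
246 hashes to 1, h2=3; 1 taken → place at 4.
81 hashes to 1, h2=2; 1 taken → place at 3.
Table: [_, 481, 319, 81, 246]

4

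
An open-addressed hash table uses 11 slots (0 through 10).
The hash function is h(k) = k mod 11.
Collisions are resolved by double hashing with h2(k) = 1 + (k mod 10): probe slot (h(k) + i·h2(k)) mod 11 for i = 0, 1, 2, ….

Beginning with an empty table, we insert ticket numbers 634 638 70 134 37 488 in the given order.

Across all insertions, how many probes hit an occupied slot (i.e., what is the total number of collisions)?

4

Insert 634: h=7, slot 7 empty -> index 7.
Insert 638: h=0, slot 0 empty -> index 0.
Insert 70: h=4, slot 4 empty -> index 4.
Insert 134: h=2, slot 2 empty -> index 2.
Insert 37: h=4, h2=8, slot 4 occupied -> index 1.
Insert 488: h=4, h2=9, slots 4,2,0 occupied -> index 9.
Table: [638, 37, 134, ., 70, ., ., 634, ., 488, .]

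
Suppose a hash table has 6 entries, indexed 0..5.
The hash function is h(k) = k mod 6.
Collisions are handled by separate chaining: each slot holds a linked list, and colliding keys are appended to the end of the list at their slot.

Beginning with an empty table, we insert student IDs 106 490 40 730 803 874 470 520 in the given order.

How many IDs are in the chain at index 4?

6

Insert 106: h=4, bucket 4 empty -> new chain.
Insert 490: h=4, bucket 4 nonempty -> append to chain.
Insert 40: h=4, bucket 4 nonempty -> append to chain.
Insert 730: h=4, bucket 4 nonempty -> append to chain.
Insert 803: h=5, bucket 5 empty -> new chain.
Insert 874: h=4, bucket 4 nonempty -> append to chain.
Insert 470: h=2, bucket 2 empty -> new chain.
Insert 520: h=4, bucket 4 nonempty -> append to chain.
Final buckets:
0: ∅
1: ∅
2: 470
3: ∅
4: 106 -> 490 -> 40 -> 730 -> 874 -> 520
5: 803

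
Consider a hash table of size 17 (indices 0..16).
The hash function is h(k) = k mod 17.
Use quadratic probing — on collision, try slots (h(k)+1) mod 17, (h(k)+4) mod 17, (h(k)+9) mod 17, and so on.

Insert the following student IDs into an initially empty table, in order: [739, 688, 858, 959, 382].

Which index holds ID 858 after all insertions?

739 hashes to 8; slot 8 is free => place at 8.
688 hashes to 8; 8 taken => place at 9.
858 hashes to 8; 8,9 taken => place at 12.
959 hashes to 7; slot 7 is free => place at 7.
382 hashes to 8; 8,9,12 taken => place at 0.
Table: [382, ∅, ∅, ∅, ∅, ∅, ∅, 959, 739, 688, ∅, ∅, 858, ∅, ∅, ∅, ∅]

12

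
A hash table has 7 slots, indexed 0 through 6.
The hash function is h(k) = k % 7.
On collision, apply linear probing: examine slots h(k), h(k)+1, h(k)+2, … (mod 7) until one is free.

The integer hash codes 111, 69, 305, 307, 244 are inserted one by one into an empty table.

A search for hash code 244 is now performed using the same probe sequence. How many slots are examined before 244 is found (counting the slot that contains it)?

111: h=6 -> slot 6
69: h=6, probe 6,0 -> slot 0
305: h=4 -> slot 4
307: h=6, probe 6,0,1 -> slot 1
244: h=6, probe 6,0,1,2 -> slot 2
Table: [69, 307, 244, ∅, 305, ∅, 111]
Lookup 244: h=6, probe 6,0,1,2 → found at 2.

4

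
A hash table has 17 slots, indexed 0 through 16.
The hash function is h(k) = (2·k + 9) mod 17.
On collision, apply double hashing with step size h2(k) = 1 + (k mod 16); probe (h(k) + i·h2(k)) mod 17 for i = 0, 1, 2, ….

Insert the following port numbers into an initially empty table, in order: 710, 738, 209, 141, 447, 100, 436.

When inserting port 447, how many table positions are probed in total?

3

710: h=1 => slot 1
738: h=6 => slot 6
209: h=2 => slot 2
141: h=2, h2=14, probe 2,16 => slot 16
447: h=2, h2=16, probe 2,1,0 => slot 0
100: h=5 => slot 5
436: h=14 => slot 14
Table: [447, 710, 209, —, —, 100, 738, —, —, —, —, —, —, —, 436, —, 141]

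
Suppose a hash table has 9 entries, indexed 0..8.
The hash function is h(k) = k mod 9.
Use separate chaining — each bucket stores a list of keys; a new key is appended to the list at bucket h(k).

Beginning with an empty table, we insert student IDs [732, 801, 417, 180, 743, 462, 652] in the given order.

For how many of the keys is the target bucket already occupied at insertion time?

732 → bucket 3
801 → bucket 0
417 → bucket 3 (collision)
180 → bucket 0 (collision)
743 → bucket 5
462 → bucket 3 (collision)
652 → bucket 4
Final buckets:
0: 801 -> 180
1: .
2: .
3: 732 -> 417 -> 462
4: 652
5: 743
6: .
7: .
8: .

3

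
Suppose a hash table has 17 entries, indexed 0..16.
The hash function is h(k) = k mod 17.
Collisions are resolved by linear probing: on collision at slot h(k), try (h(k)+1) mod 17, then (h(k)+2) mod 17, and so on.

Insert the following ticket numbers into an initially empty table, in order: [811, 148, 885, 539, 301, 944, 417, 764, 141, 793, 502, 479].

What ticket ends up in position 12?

811

811: h=12 → slot 12
148: h=12, probe 12,13 → slot 13
885: h=1 → slot 1
539: h=12, probe 12,13,14 → slot 14
301: h=12, probe 12,13,14,15 → slot 15
944: h=9 → slot 9
417: h=9, probe 9,10 → slot 10
764: h=16 → slot 16
141: h=5 → slot 5
793: h=11 → slot 11
502: h=9, probe 9,10,11,12,13,14,15,16,0 → slot 0
479: h=3 → slot 3
Table: [502, 885, ., 479, ., 141, ., ., ., 944, 417, 793, 811, 148, 539, 301, 764]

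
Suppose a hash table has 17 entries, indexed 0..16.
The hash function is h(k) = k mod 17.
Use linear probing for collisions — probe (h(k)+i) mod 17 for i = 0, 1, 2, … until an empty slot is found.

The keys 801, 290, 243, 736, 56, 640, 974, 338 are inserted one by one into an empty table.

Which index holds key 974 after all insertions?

801 hashes to 2; slot 2 is free → place at 2.
290 hashes to 1; slot 1 is free → place at 1.
243 hashes to 5; slot 5 is free → place at 5.
736 hashes to 5; 5 taken → place at 6.
56 hashes to 5; 5,6 taken → place at 7.
640 hashes to 11; slot 11 is free → place at 11.
974 hashes to 5; 5,6,7 taken → place at 8.
338 hashes to 15; slot 15 is free → place at 15.
Table: [-, 290, 801, -, -, 243, 736, 56, 974, -, -, 640, -, -, -, 338, -]

8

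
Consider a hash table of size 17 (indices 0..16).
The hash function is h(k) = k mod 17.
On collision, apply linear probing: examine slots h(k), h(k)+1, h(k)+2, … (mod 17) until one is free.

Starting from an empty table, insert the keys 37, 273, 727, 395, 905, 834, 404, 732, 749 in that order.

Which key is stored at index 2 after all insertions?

37: h=3 => slot 3
273: h=1 => slot 1
727: h=13 => slot 13
395: h=4 => slot 4
905: h=4, probe 4,5 => slot 5
834: h=1, probe 1,2 => slot 2
404: h=13, probe 13,14 => slot 14
732: h=1, probe 1,2,3,4,5,6 => slot 6
749: h=1, probe 1,2,3,4,5,6,7 => slot 7
Table: [∅, 273, 834, 37, 395, 905, 732, 749, ∅, ∅, ∅, ∅, ∅, 727, 404, ∅, ∅]

834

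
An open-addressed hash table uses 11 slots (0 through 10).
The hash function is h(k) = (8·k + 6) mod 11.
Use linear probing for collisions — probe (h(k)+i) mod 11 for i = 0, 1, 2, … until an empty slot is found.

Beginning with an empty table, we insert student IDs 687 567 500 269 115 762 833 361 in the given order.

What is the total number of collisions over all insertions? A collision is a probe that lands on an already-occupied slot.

687 hashes to 2; slot 2 is free -> place at 2.
567 hashes to 10; slot 10 is free -> place at 10.
500 hashes to 2; 2 taken -> place at 3.
269 hashes to 2; 2,3 taken -> place at 4.
115 hashes to 2; 2,3,4 taken -> place at 5.
762 hashes to 8; slot 8 is free -> place at 8.
833 hashes to 4; 4,5 taken -> place at 6.
361 hashes to 1; slot 1 is free -> place at 1.
Table: [-, 361, 687, 500, 269, 115, 833, -, 762, -, 567]

8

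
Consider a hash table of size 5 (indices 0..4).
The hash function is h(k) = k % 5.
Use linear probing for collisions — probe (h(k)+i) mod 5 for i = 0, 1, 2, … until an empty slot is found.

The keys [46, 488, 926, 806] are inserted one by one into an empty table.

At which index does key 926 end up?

2

46: h=1 => slot 1
488: h=3 => slot 3
926: h=1, probe 1,2 => slot 2
806: h=1, probe 1,2,3,4 => slot 4
Table: [∅, 46, 926, 488, 806]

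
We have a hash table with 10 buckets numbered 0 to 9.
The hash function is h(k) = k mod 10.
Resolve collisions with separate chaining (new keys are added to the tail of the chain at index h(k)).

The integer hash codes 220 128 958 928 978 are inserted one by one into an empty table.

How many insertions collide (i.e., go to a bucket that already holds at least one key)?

Insert 220: h=0, bucket 0 empty → new chain.
Insert 128: h=8, bucket 8 empty → new chain.
Insert 958: h=8, bucket 8 nonempty → append to chain.
Insert 928: h=8, bucket 8 nonempty → append to chain.
Insert 978: h=8, bucket 8 nonempty → append to chain.
Final buckets:
0: 220
1: .
2: .
3: .
4: .
5: .
6: .
7: .
8: 128 -> 958 -> 928 -> 978
9: .

3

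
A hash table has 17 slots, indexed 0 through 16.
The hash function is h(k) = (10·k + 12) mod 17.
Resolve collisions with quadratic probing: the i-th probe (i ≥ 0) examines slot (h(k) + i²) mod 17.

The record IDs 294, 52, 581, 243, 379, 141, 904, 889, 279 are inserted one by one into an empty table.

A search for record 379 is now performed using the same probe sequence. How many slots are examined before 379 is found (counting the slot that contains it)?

Insert 294: h=11, slot 11 empty → index 11.
Insert 52: h=5, slot 5 empty → index 5.
Insert 581: h=8, slot 8 empty → index 8.
Insert 243: h=11, slot 11 occupied → index 12.
Insert 379: h=11, slots 11,12 occupied → index 15.
Insert 141: h=11, slots 11,12,15 occupied → index 3.
Insert 904: h=8, slot 8 occupied → index 9.
Insert 889: h=11, slots 11,12,15,3 occupied → index 10.
Insert 279: h=14, slot 14 empty → index 14.
Table: [∅, ∅, ∅, 141, ∅, 52, ∅, ∅, 581, 904, 889, 294, 243, ∅, 279, 379, ∅]
Lookup 379: h=11, probe 11,12,15 → found at 15.

3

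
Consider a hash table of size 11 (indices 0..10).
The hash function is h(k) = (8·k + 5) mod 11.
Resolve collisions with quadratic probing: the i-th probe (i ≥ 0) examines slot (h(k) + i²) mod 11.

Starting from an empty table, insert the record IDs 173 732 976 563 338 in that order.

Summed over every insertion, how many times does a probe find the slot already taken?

3

173 hashes to 3; slot 3 is free => place at 3.
732 hashes to 9; slot 9 is free => place at 9.
976 hashes to 3; 3 taken => place at 4.
563 hashes to 10; slot 10 is free => place at 10.
338 hashes to 3; 3,4 taken => place at 7.
Table: [∅, ∅, ∅, 173, 976, ∅, ∅, 338, ∅, 732, 563]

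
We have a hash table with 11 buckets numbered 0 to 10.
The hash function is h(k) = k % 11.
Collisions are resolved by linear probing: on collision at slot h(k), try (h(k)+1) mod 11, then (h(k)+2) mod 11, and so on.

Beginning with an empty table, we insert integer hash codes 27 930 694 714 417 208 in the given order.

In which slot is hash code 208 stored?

27 hashes to 5; slot 5 is free => place at 5.
930 hashes to 6; slot 6 is free => place at 6.
694 hashes to 1; slot 1 is free => place at 1.
714 hashes to 10; slot 10 is free => place at 10.
417 hashes to 10; 10 taken => place at 0.
208 hashes to 10; 10,0,1 taken => place at 2.
Table: [417, 694, 208, ., ., 27, 930, ., ., ., 714]

2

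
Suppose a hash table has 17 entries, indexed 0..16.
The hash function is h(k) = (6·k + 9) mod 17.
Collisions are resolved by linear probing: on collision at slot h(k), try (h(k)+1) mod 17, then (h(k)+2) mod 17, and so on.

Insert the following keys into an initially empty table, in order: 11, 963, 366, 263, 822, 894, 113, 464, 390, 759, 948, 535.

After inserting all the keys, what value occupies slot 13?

11 hashes to 7; slot 7 is free => place at 7.
963 hashes to 7; 7 taken => place at 8.
366 hashes to 12; slot 12 is free => place at 12.
263 hashes to 6; slot 6 is free => place at 6.
822 hashes to 11; slot 11 is free => place at 11.
894 hashes to 1; slot 1 is free => place at 1.
113 hashes to 7; 7,8 taken => place at 9.
464 hashes to 5; slot 5 is free => place at 5.
390 hashes to 3; slot 3 is free => place at 3.
759 hashes to 7; 7,8,9 taken => place at 10.
948 hashes to 2; slot 2 is free => place at 2.
535 hashes to 6; 6,7,8,9,10,11,12 taken => place at 13.
Table: [-, 894, 948, 390, -, 464, 263, 11, 963, 113, 759, 822, 366, 535, -, -, -]

535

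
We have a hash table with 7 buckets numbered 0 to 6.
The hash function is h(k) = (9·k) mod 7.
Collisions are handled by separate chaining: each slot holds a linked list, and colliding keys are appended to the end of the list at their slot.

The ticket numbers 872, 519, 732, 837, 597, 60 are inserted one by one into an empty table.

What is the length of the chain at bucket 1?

4

Insert 872: h=1, bucket 1 empty → new chain.
Insert 519: h=2, bucket 2 empty → new chain.
Insert 732: h=1, bucket 1 nonempty → append to chain.
Insert 837: h=1, bucket 1 nonempty → append to chain.
Insert 597: h=4, bucket 4 empty → new chain.
Insert 60: h=1, bucket 1 nonempty → append to chain.
Final buckets:
0: ∅
1: 872 -> 732 -> 837 -> 60
2: 519
3: ∅
4: 597
5: ∅
6: ∅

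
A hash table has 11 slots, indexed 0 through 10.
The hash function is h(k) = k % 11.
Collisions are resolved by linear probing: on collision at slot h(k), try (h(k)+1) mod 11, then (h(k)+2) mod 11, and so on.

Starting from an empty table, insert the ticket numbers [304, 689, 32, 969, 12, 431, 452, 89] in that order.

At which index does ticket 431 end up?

304: h=7 -> slot 7
689: h=7, probe 7,8 -> slot 8
32: h=10 -> slot 10
969: h=1 -> slot 1
12: h=1, probe 1,2 -> slot 2
431: h=2, probe 2,3 -> slot 3
452: h=1, probe 1,2,3,4 -> slot 4
89: h=1, probe 1,2,3,4,5 -> slot 5
Table: [—, 969, 12, 431, 452, 89, —, 304, 689, —, 32]

3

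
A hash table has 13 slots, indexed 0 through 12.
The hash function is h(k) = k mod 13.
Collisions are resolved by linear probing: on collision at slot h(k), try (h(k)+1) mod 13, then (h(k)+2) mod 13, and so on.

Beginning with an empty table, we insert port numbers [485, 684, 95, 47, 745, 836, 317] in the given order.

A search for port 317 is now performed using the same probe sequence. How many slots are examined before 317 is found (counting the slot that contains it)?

Insert 485: h=4, slot 4 empty -> index 4.
Insert 684: h=8, slot 8 empty -> index 8.
Insert 95: h=4, slot 4 occupied -> index 5.
Insert 47: h=8, slot 8 occupied -> index 9.
Insert 745: h=4, slots 4,5 occupied -> index 6.
Insert 836: h=4, slots 4,5,6 occupied -> index 7.
Insert 317: h=5, slots 5,6,7,8,9 occupied -> index 10.
Table: [—, —, —, —, 485, 95, 745, 836, 684, 47, 317, —, —]
Lookup 317: h=5, probe 5,6,7,8,9,10 → found at 10.

6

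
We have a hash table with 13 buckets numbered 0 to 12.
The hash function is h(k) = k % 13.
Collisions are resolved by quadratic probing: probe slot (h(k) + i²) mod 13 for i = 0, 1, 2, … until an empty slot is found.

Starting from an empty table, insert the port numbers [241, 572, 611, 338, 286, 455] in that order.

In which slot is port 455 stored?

3

Insert 241: h=7, slot 7 empty -> index 7.
Insert 572: h=0, slot 0 empty -> index 0.
Insert 611: h=0, slot 0 occupied -> index 1.
Insert 338: h=0, slots 0,1 occupied -> index 4.
Insert 286: h=0, slots 0,1,4 occupied -> index 9.
Insert 455: h=0, slots 0,1,4,9 occupied -> index 3.
Table: [572, 611, -, 455, 338, -, -, 241, -, 286, -, -, -]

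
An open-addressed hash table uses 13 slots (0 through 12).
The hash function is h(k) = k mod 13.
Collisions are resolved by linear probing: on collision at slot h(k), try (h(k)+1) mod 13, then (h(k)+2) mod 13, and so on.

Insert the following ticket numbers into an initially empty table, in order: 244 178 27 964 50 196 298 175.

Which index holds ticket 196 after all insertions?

3

244: h=10 => slot 10
178: h=9 => slot 9
27: h=1 => slot 1
964: h=2 => slot 2
50: h=11 => slot 11
196: h=1, probe 1,2,3 => slot 3
298: h=12 => slot 12
175: h=6 => slot 6
Table: [∅, 27, 964, 196, ∅, ∅, 175, ∅, ∅, 178, 244, 50, 298]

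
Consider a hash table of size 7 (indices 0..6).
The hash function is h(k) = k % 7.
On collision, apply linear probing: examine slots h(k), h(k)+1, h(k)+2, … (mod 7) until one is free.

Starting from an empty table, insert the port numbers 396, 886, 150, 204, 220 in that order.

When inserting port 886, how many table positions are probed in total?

2

Insert 396: h=4, slot 4 empty => index 4.
Insert 886: h=4, slot 4 occupied => index 5.
Insert 150: h=3, slot 3 empty => index 3.
Insert 204: h=1, slot 1 empty => index 1.
Insert 220: h=3, slots 3,4,5 occupied => index 6.
Table: [-, 204, -, 150, 396, 886, 220]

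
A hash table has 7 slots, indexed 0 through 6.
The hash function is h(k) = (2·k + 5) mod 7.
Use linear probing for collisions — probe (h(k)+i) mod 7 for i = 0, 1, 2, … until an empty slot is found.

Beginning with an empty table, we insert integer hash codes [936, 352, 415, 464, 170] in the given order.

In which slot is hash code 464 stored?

Insert 936: h=1, slot 1 empty -> index 1.
Insert 352: h=2, slot 2 empty -> index 2.
Insert 415: h=2, slot 2 occupied -> index 3.
Insert 464: h=2, slots 2,3 occupied -> index 4.
Insert 170: h=2, slots 2,3,4 occupied -> index 5.
Table: [., 936, 352, 415, 464, 170, .]

4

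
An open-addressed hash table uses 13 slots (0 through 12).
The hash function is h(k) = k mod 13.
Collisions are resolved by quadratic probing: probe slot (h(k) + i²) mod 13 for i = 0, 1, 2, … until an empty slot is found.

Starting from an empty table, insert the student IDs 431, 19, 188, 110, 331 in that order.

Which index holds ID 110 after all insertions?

Insert 431: h=2, slot 2 empty => index 2.
Insert 19: h=6, slot 6 empty => index 6.
Insert 188: h=6, slot 6 occupied => index 7.
Insert 110: h=6, slots 6,7 occupied => index 10.
Insert 331: h=6, slots 6,7,10,2 occupied => index 9.
Table: [-, -, 431, -, -, -, 19, 188, -, 331, 110, -, -]

10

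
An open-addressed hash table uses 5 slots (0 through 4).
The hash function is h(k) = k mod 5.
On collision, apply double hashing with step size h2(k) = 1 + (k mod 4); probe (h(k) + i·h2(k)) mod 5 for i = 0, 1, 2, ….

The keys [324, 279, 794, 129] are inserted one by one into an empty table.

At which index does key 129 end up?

324: h=4 => slot 4
279: h=4, h2=4, probe 4,3 => slot 3
794: h=4, h2=3, probe 4,2 => slot 2
129: h=4, h2=2, probe 4,1 => slot 1
Table: [., 129, 794, 279, 324]

1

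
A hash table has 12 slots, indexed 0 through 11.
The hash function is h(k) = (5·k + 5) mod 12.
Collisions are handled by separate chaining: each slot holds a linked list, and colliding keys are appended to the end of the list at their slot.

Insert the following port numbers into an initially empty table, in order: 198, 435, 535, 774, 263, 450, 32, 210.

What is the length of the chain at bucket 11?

4

198 → bucket 11
435 → bucket 8
535 → bucket 4
774 → bucket 11 (collision)
263 → bucket 0
450 → bucket 11 (collision)
32 → bucket 9
210 → bucket 11 (collision)
Final buckets:
0: 263
1: _
2: _
3: _
4: 535
5: _
6: _
7: _
8: 435
9: 32
10: _
11: 198 -> 774 -> 450 -> 210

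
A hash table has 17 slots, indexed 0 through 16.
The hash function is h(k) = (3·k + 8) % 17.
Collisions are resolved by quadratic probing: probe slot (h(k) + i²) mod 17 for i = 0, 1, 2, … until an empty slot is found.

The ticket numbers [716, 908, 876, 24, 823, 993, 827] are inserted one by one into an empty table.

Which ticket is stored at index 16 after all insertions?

716 hashes to 14; slot 14 is free -> place at 14.
908 hashes to 12; slot 12 is free -> place at 12.
876 hashes to 1; slot 1 is free -> place at 1.
24 hashes to 12; 12 taken -> place at 13.
823 hashes to 12; 12,13 taken -> place at 16.
993 hashes to 12; 12,13,16 taken -> place at 4.
827 hashes to 7; slot 7 is free -> place at 7.
Table: [-, 876, -, -, 993, -, -, 827, -, -, -, -, 908, 24, 716, -, 823]

823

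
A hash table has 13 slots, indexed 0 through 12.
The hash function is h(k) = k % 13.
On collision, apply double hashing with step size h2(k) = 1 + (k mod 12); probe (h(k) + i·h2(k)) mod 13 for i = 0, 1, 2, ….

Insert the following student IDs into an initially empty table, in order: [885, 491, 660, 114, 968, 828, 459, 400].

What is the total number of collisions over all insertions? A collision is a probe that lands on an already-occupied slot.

4

Insert 885: h=1, slot 1 empty → index 1.
Insert 491: h=10, slot 10 empty → index 10.
Insert 660: h=10, h2=1, slot 10 occupied → index 11.
Insert 114: h=10, h2=7, slot 10 occupied → index 4.
Insert 968: h=6, slot 6 empty → index 6.
Insert 828: h=9, slot 9 empty → index 9.
Insert 459: h=4, h2=4, slot 4 occupied → index 8.
Insert 400: h=10, h2=5, slot 10 occupied → index 2.
Table: [., 885, 400, ., 114, ., 968, ., 459, 828, 491, 660, .]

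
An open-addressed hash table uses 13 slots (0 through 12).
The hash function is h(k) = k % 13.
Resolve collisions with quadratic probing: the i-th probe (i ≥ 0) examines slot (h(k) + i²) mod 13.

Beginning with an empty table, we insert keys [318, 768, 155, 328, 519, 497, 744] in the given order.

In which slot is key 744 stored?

Insert 318: h=6, slot 6 empty -> index 6.
Insert 768: h=1, slot 1 empty -> index 1.
Insert 155: h=12, slot 12 empty -> index 12.
Insert 328: h=3, slot 3 empty -> index 3.
Insert 519: h=12, slot 12 occupied -> index 0.
Insert 497: h=3, slot 3 occupied -> index 4.
Insert 744: h=3, slots 3,4 occupied -> index 7.
Table: [519, 768, ∅, 328, 497, ∅, 318, 744, ∅, ∅, ∅, ∅, 155]

7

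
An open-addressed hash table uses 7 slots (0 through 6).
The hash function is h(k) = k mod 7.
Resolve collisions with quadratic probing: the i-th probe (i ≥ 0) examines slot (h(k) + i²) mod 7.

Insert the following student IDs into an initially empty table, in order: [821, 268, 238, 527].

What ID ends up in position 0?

821: h=2 -> slot 2
268: h=2, probe 2,3 -> slot 3
238: h=0 -> slot 0
527: h=2, probe 2,3,6 -> slot 6
Table: [238, _, 821, 268, _, _, 527]

238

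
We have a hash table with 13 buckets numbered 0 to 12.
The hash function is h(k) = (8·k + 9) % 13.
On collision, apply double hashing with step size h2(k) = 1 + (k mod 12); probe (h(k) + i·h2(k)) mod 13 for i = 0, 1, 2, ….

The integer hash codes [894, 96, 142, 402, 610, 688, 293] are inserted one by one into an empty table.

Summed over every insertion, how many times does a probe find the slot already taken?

3

894 hashes to 11; slot 11 is free -> place at 11.
96 hashes to 10; slot 10 is free -> place at 10.
142 hashes to 1; slot 1 is free -> place at 1.
402 hashes to 1, h2=7; 1 taken -> place at 8.
610 hashes to 1, h2=11; 1 taken -> place at 12.
688 hashes to 1, h2=5; 1 taken -> place at 6.
293 hashes to 0; slot 0 is free -> place at 0.
Table: [293, 142, _, _, _, _, 688, _, 402, _, 96, 894, 610]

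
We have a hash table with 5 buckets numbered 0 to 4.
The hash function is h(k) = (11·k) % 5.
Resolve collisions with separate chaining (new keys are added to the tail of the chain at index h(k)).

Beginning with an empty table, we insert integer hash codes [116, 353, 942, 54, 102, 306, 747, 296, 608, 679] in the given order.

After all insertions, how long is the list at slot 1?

116 → bucket 1
353 → bucket 3
942 → bucket 2
54 → bucket 4
102 → bucket 2 (collision)
306 → bucket 1 (collision)
747 → bucket 2 (collision)
296 → bucket 1 (collision)
608 → bucket 3 (collision)
679 → bucket 4 (collision)
Final buckets:
0: _
1: 116 -> 306 -> 296
2: 942 -> 102 -> 747
3: 353 -> 608
4: 54 -> 679

3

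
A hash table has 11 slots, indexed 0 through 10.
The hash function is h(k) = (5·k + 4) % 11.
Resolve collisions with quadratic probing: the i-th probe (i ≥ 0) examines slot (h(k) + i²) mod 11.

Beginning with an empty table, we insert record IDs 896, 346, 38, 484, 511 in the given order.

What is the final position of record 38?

896 hashes to 7; slot 7 is free => place at 7.
346 hashes to 7; 7 taken => place at 8.
38 hashes to 7; 7,8 taken => place at 0.
484 hashes to 4; slot 4 is free => place at 4.
511 hashes to 7; 7,8,0 taken => place at 5.
Table: [38, ., ., ., 484, 511, ., 896, 346, ., .]

0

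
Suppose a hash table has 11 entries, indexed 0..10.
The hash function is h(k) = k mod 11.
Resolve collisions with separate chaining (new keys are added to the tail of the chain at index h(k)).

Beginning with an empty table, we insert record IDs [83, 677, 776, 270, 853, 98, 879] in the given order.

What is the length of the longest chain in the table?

Insert 83: h=6, bucket 6 empty → new chain.
Insert 677: h=6, bucket 6 nonempty → append to chain.
Insert 776: h=6, bucket 6 nonempty → append to chain.
Insert 270: h=6, bucket 6 nonempty → append to chain.
Insert 853: h=6, bucket 6 nonempty → append to chain.
Insert 98: h=10, bucket 10 empty → new chain.
Insert 879: h=10, bucket 10 nonempty → append to chain.
Final buckets:
0: —
1: —
2: —
3: —
4: —
5: —
6: 83 -> 677 -> 776 -> 270 -> 853
7: —
8: —
9: —
10: 98 -> 879

5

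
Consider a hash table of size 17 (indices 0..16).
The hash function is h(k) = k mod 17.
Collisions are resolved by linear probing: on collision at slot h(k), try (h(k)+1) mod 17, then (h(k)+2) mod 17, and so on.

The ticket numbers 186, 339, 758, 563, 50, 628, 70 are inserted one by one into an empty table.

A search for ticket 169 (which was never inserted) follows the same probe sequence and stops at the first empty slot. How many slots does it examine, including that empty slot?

7

186 hashes to 16; slot 16 is free -> place at 16.
339 hashes to 16; 16 taken -> place at 0.
758 hashes to 10; slot 10 is free -> place at 10.
563 hashes to 2; slot 2 is free -> place at 2.
50 hashes to 16; 16,0 taken -> place at 1.
628 hashes to 16; 16,0,1,2 taken -> place at 3.
70 hashes to 2; 2,3 taken -> place at 4.
Table: [339, 50, 563, 628, 70, _, _, _, _, _, 758, _, _, _, _, _, 186]
Lookup 169: h=16, probe 16,0,1,2,3,4,5 → slot 5 empty, not found.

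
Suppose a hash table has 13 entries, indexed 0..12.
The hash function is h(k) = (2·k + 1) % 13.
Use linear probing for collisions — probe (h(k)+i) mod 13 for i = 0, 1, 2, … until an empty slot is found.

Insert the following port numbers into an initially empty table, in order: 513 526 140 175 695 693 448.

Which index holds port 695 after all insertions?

3

513: h=0 -> slot 0
526: h=0, probe 0,1 -> slot 1
140: h=8 -> slot 8
175: h=0, probe 0,1,2 -> slot 2
695: h=0, probe 0,1,2,3 -> slot 3
693: h=9 -> slot 9
448: h=0, probe 0,1,2,3,4 -> slot 4
Table: [513, 526, 175, 695, 448, —, —, —, 140, 693, —, —, —]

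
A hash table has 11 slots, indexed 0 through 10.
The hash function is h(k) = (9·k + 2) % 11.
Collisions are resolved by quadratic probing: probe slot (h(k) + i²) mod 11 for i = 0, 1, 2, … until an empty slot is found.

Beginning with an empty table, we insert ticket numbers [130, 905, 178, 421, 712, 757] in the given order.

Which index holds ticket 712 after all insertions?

1

Insert 130: h=6, slot 6 empty -> index 6.
Insert 905: h=7, slot 7 empty -> index 7.
Insert 178: h=9, slot 9 empty -> index 9.
Insert 421: h=7, slot 7 occupied -> index 8.
Insert 712: h=8, slots 8,9 occupied -> index 1.
Insert 757: h=6, slots 6,7 occupied -> index 10.
Table: [_, 712, _, _, _, _, 130, 905, 421, 178, 757]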